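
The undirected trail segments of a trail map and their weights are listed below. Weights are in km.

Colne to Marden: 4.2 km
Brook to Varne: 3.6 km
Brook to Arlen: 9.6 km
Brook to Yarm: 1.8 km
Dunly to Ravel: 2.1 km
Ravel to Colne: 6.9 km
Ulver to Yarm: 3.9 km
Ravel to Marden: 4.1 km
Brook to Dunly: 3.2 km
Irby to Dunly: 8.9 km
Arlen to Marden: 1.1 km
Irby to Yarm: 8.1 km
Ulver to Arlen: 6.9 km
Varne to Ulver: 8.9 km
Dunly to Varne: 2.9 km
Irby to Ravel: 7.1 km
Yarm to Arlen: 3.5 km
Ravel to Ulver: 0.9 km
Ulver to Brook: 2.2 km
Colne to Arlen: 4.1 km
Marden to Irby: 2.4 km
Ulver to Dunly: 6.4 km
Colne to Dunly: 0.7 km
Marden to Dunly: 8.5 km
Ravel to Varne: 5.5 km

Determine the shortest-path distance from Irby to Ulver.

Candidate routes:
Irby–Ravel–Ulver: 7.1+0.9 = 8
Irby–Marden–Ravel–Ulver: 2.4+4.1+0.9 = 7.4
Cheapest is Irby–Marden–Ravel–Ulver at 7.4 km.

7.4 km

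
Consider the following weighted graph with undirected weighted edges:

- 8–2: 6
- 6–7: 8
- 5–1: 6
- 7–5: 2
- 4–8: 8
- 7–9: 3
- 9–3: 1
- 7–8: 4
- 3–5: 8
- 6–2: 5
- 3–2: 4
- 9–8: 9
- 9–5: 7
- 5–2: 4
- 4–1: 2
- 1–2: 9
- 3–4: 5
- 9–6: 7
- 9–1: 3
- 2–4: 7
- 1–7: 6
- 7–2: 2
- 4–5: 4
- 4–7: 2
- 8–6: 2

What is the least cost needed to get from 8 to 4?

Enumerating some paths:
8–7–4: 4+2 = 6
8–4: 8 = 8
Cheapest is 8–7–4 at 6.

6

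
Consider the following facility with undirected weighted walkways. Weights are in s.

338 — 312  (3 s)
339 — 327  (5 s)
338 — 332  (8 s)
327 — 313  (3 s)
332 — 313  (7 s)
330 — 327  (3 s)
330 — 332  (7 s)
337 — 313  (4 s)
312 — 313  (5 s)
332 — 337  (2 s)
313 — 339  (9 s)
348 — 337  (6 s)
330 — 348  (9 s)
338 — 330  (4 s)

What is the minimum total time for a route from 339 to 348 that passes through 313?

18 s

Shortest 339→313: 339 → 327 → 313 = 8
Shortest 313→348: 313 → 337 → 348 = 10
Total via 313: 8 + 10 = 18 s.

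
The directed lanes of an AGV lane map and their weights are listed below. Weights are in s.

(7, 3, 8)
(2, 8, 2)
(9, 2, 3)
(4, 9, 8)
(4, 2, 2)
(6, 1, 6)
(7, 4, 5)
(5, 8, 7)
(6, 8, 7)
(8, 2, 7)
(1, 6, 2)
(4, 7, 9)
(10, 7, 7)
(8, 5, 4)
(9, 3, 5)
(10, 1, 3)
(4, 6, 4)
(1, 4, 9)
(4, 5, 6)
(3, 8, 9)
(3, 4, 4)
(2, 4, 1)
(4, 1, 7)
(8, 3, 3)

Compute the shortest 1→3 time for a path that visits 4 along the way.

16 s

Best 1 to 4: 1–4 costing 9
Shortest 4→3: 4–2–8–3 = 7
Total via 4: 9 + 7 = 16 s.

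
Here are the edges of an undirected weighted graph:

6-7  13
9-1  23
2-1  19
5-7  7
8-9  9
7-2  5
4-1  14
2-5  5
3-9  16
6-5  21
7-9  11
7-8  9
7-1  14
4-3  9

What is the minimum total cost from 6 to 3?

40

Compare a few routes:
6 - 7 - 1 - 4 - 3: 13+14+14+9 = 50
6 - 7 - 8 - 9 - 3: 13+9+9+16 = 47
6 - 7 - 9 - 3: 13+11+16 = 40
The minimum is 40 via 6 - 7 - 9 - 3.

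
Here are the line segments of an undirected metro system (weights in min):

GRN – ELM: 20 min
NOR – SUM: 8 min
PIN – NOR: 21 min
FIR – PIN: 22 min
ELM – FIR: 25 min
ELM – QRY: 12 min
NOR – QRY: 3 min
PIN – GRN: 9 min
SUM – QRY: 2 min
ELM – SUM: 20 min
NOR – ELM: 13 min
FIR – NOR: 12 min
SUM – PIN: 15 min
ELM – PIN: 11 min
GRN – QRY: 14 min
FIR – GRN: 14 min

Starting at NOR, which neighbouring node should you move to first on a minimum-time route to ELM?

Enumerating some paths:
NOR - QRY - ELM: 3+12 = 15
NOR - SUM - QRY - ELM: 8+2+12 = 22
NOR - ELM: 13 = 13
The minimum is 13 min via NOR - ELM.
So from NOR the first move is to ELM.

ELM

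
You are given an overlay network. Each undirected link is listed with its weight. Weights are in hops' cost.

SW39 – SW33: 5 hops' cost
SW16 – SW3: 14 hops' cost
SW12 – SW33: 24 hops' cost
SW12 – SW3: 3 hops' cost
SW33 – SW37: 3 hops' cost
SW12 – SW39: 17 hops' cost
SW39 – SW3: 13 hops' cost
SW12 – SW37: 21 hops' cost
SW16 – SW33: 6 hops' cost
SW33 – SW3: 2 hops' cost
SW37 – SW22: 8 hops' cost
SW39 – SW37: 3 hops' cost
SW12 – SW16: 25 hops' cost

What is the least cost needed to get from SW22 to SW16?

Enumerating some paths:
SW22–SW37–SW33–SW3–SW16: 8+3+2+14 = 27
SW22–SW37–SW39–SW33–SW16: 8+3+5+6 = 22
SW22–SW37–SW39–SW33–SW3–SW16: 8+3+5+2+14 = 32
SW22–SW37–SW33–SW16: 8+3+6 = 17
Cheapest is SW22–SW37–SW33–SW16 at 17 hops' cost.

17 hops' cost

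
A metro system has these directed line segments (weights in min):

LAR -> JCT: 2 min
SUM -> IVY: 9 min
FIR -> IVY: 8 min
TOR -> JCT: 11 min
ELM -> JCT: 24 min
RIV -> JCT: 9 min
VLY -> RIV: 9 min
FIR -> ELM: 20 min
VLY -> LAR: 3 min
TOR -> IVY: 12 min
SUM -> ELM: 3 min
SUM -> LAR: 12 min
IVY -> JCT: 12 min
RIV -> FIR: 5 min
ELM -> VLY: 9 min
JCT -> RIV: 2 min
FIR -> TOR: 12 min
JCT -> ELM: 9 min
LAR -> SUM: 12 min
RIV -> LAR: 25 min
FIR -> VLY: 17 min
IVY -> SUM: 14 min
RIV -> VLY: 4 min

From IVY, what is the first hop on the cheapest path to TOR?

Enumerating some paths:
IVY–JCT–RIV–FIR–TOR: 12+2+5+12 = 31
IVY–SUM–LAR–JCT–RIV–FIR–TOR: 14+12+2+2+5+12 = 47
The minimum is 31 min via IVY–JCT–RIV–FIR–TOR.
So from IVY the first move is to JCT.

JCT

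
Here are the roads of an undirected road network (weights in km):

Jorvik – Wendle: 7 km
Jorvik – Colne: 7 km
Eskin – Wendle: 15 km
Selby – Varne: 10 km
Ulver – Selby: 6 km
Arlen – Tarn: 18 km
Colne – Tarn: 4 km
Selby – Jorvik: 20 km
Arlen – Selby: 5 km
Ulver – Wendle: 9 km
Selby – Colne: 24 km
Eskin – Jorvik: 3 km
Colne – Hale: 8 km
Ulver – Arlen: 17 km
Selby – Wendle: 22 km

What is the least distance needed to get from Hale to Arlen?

Candidate routes:
Hale - Colne - Tarn - Arlen: 8+4+18 = 30
Hale - Colne - Selby - Arlen: 8+24+5 = 37
Hale - Colne - Jorvik - Wendle - Ulver - Selby - Arlen: 8+7+7+9+6+5 = 42
Hale - Colne - Jorvik - Selby - Arlen: 8+7+20+5 = 40
Cheapest is Hale - Colne - Tarn - Arlen at 30 km.

30 km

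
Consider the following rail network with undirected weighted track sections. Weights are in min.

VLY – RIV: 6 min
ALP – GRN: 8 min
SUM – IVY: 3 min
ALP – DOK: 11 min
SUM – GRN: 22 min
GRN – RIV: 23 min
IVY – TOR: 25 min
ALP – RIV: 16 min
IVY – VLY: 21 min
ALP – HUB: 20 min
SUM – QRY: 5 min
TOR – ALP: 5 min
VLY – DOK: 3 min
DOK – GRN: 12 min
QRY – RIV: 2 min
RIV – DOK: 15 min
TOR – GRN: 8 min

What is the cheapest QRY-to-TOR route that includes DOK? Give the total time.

27 min

Shortest QRY→DOK: QRY → RIV → VLY → DOK = 11
Best DOK to TOR: DOK → ALP → TOR costing 16
Total via DOK: 11 + 16 = 27 min.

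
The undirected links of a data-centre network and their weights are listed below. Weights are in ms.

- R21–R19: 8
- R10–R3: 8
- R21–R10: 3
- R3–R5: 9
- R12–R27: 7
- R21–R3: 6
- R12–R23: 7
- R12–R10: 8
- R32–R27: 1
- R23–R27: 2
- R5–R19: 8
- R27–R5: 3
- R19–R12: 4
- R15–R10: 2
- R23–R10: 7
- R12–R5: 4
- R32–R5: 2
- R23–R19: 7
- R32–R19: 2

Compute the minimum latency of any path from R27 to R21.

Candidate routes:
R27 → R32 → R19 → R21: 1+2+8 = 11
R27 → R23 → R10 → R21: 2+7+3 = 12
R27 → R5 → R32 → R19 → R21: 3+2+2+8 = 15
R27 → R23 → R19 → R21: 2+7+8 = 17
Cheapest is R27 → R32 → R19 → R21 at 11 ms.

11 ms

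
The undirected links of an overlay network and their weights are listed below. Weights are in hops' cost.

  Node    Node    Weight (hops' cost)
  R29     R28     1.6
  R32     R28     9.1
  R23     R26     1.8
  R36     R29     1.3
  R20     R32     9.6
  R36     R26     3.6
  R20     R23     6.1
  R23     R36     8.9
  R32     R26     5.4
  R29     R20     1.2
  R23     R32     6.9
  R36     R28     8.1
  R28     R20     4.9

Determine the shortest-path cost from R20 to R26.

6.1 hops' cost

Shortest distances from R20:
R20: 0
R29: 1.2  (via R20)
R36: 2.5  (via R29)
R28: 2.8  (via R29)
R23: 6.1  (via R20)
R26: 6.1  (via R36)
Shortest route: R20–R29–R36–R26 = 6.1 hops' cost.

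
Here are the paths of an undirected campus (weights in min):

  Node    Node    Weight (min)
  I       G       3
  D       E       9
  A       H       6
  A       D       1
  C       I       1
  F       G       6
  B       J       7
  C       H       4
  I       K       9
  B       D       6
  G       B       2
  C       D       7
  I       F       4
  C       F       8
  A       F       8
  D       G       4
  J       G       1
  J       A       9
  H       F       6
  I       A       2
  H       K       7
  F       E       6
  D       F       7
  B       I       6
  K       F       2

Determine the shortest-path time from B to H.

Candidate routes:
B–G–D–A–H: 2+4+1+6 = 13
B–G–I–C–H: 2+3+1+4 = 10
B–I–C–H: 6+1+4 = 11
B–D–A–H: 6+1+6 = 13
The minimum is 10 min via B–G–I–C–H.

10 min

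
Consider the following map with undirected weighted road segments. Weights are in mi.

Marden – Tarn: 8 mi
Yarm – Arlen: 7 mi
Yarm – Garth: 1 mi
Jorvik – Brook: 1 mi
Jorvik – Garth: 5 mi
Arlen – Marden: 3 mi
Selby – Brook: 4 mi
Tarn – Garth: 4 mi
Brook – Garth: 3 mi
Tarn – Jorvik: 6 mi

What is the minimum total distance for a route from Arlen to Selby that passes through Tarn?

22 mi

Shortest Arlen→Tarn: Arlen → Marden → Tarn = 11
Shortest Tarn→Selby: Tarn → Garth → Brook → Selby = 11
Total via Tarn: 11 + 11 = 22 mi.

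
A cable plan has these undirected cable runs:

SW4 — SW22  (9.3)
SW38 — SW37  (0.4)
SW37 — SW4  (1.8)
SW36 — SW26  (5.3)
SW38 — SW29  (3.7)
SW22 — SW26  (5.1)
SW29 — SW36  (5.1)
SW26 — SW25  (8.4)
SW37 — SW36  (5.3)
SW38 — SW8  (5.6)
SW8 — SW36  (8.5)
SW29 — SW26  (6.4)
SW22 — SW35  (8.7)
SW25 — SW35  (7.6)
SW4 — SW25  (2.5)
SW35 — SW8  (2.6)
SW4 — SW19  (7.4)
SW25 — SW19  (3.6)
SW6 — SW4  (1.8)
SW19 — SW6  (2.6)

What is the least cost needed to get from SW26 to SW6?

Compare a few routes:
SW26 → SW29 → SW38 → SW37 → SW4 → SW6: 6.4+3.7+0.4+1.8+1.8 = 14.1
SW26 → SW36 → SW37 → SW4 → SW6: 5.3+5.3+1.8+1.8 = 14.2
SW26 → SW25 → SW4 → SW6: 8.4+2.5+1.8 = 12.7
Cheapest is SW26 → SW25 → SW4 → SW6 at 12.7.

12.7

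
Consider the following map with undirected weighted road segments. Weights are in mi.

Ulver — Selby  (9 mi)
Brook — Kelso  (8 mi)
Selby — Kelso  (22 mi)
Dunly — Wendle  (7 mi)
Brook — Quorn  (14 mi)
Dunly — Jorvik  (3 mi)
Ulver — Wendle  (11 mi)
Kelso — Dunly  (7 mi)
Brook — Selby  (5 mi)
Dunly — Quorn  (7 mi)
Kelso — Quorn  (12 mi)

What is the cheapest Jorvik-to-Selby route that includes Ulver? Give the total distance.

30 mi

Shortest Jorvik→Ulver: Jorvik → Dunly → Wendle → Ulver = 21
Best Ulver to Selby: Ulver → Selby costing 9
Total via Ulver: 21 + 9 = 30 mi.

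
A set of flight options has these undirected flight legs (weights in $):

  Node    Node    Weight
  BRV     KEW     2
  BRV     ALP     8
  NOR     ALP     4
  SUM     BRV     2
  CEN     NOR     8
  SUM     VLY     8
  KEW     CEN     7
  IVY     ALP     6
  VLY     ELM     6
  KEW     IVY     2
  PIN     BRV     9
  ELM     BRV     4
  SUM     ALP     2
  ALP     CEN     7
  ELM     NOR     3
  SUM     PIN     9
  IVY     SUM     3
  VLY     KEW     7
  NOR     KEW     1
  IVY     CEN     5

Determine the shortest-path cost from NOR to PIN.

$12

Compare a few routes:
NOR–KEW–IVY–SUM–PIN: 1+2+3+9 = 15
NOR–KEW–BRV–SUM–PIN: 1+2+2+9 = 14
NOR–KEW–BRV–PIN: 1+2+9 = 12
The minimum is $12 via NOR–KEW–BRV–PIN.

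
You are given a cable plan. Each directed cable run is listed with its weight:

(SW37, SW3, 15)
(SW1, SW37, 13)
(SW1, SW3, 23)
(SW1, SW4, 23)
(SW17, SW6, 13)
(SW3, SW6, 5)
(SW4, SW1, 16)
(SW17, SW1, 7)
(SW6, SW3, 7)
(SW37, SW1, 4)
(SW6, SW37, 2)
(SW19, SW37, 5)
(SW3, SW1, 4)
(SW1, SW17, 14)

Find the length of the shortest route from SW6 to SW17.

Candidate routes:
SW6 - SW37 - SW1 - SW17: 2+4+14 = 20
SW6 - SW3 - SW1 - SW17: 7+4+14 = 25
Cheapest is SW6 - SW37 - SW1 - SW17 at 20.

20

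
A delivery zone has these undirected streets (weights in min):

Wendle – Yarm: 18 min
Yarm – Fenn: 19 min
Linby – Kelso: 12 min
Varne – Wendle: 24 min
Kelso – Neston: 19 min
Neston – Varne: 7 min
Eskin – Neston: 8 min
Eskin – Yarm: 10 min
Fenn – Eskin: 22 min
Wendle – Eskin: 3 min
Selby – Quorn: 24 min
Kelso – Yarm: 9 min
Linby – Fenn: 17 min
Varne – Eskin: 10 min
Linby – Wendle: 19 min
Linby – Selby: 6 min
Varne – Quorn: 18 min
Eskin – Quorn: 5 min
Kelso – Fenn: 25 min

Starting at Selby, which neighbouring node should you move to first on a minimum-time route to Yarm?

Enumerating some paths:
Selby - Quorn - Eskin - Yarm: 24+5+10 = 39
Selby - Linby - Kelso - Yarm: 6+12+9 = 27
Selby - Linby - Wendle - Eskin - Yarm: 6+19+3+10 = 38
The minimum is 27 min via Selby - Linby - Kelso - Yarm.
So from Selby the first move is to Linby.

Linby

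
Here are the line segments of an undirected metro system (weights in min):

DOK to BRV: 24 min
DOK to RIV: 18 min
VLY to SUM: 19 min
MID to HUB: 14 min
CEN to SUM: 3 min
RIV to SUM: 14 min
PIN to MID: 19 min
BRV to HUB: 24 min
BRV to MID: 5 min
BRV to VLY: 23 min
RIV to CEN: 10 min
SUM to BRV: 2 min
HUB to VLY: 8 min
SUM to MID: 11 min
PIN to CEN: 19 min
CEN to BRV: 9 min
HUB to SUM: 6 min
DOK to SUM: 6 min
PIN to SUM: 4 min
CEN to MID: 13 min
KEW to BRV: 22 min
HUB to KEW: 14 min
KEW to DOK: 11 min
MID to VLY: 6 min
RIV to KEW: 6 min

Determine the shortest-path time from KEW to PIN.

Enumerating some paths:
KEW–RIV–CEN–SUM–PIN: 6+10+3+4 = 23
KEW–DOK–SUM–PIN: 11+6+4 = 21
KEW–HUB–SUM–PIN: 14+6+4 = 24
The minimum is 21 min via KEW–DOK–SUM–PIN.

21 min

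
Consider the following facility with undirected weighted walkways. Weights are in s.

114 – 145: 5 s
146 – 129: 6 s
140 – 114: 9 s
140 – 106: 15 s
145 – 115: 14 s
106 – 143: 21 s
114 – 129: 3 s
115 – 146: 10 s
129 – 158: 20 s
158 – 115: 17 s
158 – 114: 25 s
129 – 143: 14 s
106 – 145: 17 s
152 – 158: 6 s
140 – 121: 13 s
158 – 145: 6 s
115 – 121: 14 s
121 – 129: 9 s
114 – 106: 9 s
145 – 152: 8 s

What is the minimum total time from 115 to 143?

30 s

Candidate routes:
115 - 145 - 114 - 129 - 143: 14+5+3+14 = 36
115 - 146 - 129 - 143: 10+6+14 = 30
Cheapest is 115 - 146 - 129 - 143 at 30 s.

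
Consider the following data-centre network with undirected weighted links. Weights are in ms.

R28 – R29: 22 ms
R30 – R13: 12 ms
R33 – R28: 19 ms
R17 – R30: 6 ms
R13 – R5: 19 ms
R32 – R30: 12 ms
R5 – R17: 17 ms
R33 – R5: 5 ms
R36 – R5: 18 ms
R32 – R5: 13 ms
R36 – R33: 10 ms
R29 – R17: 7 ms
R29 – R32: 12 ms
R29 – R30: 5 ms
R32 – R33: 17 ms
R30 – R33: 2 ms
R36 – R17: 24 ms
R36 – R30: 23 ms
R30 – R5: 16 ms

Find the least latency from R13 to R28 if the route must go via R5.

43 ms

Shortest R13→R5: R13 → R5 = 19
Best R5 to R28: R5 → R33 → R28 costing 24
Total via R5: 19 + 24 = 43 ms.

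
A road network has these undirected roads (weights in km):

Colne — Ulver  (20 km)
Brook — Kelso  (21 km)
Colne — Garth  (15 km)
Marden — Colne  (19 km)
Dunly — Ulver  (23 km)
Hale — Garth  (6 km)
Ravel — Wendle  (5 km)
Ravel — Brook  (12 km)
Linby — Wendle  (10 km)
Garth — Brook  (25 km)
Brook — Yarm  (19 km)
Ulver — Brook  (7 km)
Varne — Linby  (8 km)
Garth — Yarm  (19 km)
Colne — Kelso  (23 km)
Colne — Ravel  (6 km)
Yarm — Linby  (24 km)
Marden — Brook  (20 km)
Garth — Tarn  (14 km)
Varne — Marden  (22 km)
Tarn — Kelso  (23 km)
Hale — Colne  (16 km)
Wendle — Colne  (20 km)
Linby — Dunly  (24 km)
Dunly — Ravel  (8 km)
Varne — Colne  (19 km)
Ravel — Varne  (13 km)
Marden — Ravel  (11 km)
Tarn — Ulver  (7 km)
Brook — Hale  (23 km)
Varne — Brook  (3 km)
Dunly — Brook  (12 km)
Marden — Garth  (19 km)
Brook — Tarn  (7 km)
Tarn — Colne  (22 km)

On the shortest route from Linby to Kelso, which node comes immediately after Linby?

Enumerating some paths:
Linby–Varne–Brook–Tarn–Kelso: 8+3+7+23 = 41
Linby–Varne–Brook–Ulver–Tarn–Kelso: 8+3+7+7+23 = 48
Linby–Wendle–Ravel–Colne–Kelso: 10+5+6+23 = 44
Linby–Varne–Brook–Kelso: 8+3+21 = 32
Cheapest is Linby–Varne–Brook–Kelso at 32 km.
So from Linby the first move is to Varne.

Varne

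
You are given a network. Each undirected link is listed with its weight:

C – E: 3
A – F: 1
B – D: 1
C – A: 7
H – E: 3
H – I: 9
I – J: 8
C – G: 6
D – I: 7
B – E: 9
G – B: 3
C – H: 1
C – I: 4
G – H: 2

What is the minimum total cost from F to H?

9

Enumerating some paths:
F–A–C–H: 1+7+1 = 9
F–A–C–G–H: 1+7+6+2 = 16
F–A–C–I–H: 1+7+4+9 = 21
F–A–C–E–H: 1+7+3+3 = 14
The minimum is 9 via F–A–C–H.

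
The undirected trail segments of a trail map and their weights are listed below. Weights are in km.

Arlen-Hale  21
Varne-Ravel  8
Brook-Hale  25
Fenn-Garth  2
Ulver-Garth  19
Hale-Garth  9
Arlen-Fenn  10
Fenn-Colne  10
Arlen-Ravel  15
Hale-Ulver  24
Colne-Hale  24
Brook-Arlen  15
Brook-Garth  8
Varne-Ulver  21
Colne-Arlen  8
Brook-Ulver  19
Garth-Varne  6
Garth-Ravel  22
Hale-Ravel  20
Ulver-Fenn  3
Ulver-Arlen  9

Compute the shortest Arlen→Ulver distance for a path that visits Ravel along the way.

34 km

Best Arlen to Ravel: Arlen → Ravel costing 15
Best Ravel to Ulver: Ravel → Varne → Garth → Fenn → Ulver costing 19
Total via Ravel: 15 + 19 = 34 km.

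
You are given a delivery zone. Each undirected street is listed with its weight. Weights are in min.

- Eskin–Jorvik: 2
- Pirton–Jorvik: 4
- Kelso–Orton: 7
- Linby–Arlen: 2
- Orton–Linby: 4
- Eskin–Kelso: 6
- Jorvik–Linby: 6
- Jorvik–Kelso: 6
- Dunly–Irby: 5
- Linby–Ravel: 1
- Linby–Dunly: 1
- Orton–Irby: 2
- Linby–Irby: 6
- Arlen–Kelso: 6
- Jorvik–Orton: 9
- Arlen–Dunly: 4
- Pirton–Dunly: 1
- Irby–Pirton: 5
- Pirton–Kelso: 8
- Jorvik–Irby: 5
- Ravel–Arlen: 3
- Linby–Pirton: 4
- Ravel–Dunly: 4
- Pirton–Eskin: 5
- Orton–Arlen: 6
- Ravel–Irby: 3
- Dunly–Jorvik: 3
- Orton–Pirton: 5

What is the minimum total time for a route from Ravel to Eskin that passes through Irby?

Best Ravel to Irby: Ravel → Irby costing 3
Best Irby to Eskin: Irby → Jorvik → Eskin costing 7
Total via Irby: 3 + 7 = 10 min.

10 min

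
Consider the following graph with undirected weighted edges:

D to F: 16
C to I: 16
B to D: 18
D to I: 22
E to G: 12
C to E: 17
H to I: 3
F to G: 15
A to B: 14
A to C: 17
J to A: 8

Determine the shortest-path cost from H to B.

43

Shortest distances from H:
H: 0
I: 3  (via H)
C: 19  (via I)
D: 25  (via I)
A: 36  (via C)
E: 36  (via C)
F: 41  (via D)
B: 43  (via D)
Shortest route: H–I–D–B = 43.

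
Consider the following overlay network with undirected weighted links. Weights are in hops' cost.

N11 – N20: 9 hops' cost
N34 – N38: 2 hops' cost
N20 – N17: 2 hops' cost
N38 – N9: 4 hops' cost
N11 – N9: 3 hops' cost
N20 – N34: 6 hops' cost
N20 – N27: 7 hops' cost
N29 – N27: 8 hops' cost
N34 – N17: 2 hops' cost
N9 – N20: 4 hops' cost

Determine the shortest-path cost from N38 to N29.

Running Dijkstra from N38:
N38: 0
N34: 2  (via N38)
N17: 4  (via N34)
N9: 4  (via N38)
N20: 6  (via N17)
N11: 7  (via N9)
N27: 13  (via N20)
N29: 21  (via N27)
Shortest route: N38–N34–N17–N20–N27–N29 = 21 hops' cost.

21 hops' cost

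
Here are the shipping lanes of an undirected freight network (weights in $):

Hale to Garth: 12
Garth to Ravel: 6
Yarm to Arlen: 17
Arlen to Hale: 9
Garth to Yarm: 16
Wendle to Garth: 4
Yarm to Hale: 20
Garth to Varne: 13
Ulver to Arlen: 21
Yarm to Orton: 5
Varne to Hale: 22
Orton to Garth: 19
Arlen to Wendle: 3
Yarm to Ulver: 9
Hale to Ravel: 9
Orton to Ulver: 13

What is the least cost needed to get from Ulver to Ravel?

Compare a few routes:
Ulver–Arlen–Wendle–Garth–Ravel: 21+3+4+6 = 34
Ulver–Yarm–Hale–Ravel: 9+20+9 = 38
Ulver–Yarm–Garth–Ravel: 9+16+6 = 31
Cheapest is Ulver–Yarm–Garth–Ravel at $31.

$31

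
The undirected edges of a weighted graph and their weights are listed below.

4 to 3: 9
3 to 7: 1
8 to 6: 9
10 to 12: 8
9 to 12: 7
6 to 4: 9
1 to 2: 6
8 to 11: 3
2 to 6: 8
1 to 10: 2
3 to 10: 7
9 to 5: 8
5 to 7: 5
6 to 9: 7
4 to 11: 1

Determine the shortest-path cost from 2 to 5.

Running Dijkstra from 2:
2: 0
1: 6  (via 2)
6: 8  (via 2)
10: 8  (via 1)
3: 15  (via 10)
9: 15  (via 6)
7: 16  (via 3)
12: 16  (via 10)
4: 17  (via 6)
8: 17  (via 6)
11: 18  (via 4)
5: 21  (via 7)
Shortest route: 2–1–10–3–7–5 = 21.

21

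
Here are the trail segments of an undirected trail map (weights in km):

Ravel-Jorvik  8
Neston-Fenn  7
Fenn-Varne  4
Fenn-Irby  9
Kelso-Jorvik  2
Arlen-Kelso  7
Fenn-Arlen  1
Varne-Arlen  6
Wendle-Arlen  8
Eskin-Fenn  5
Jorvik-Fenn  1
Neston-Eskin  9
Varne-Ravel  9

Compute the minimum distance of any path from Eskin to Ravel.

14 km

Compare a few routes:
Eskin - Fenn - Jorvik - Ravel: 5+1+8 = 14
Eskin - Fenn - Varne - Ravel: 5+4+9 = 18
The minimum is 14 km via Eskin - Fenn - Jorvik - Ravel.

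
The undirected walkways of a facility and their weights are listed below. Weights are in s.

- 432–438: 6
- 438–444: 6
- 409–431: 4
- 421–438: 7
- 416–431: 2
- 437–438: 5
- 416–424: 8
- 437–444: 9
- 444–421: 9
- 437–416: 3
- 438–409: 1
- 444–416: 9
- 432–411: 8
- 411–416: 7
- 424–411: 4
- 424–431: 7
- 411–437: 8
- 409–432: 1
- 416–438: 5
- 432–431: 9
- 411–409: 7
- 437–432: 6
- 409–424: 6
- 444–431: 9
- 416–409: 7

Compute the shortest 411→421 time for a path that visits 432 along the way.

17 s

Shortest 411→432: 411–432 = 8
Best 432 to 421: 432–409–438–421 costing 9
Total via 432: 8 + 9 = 17 s.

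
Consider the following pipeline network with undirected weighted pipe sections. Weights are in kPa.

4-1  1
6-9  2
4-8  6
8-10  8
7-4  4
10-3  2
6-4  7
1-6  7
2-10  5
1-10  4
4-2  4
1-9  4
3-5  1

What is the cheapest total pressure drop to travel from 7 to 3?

11 kPa

Enumerating some paths:
7–4–8–10–3: 4+6+8+2 = 20
7–4–1–10–3: 4+1+4+2 = 11
7–4–2–10–3: 4+4+5+2 = 15
The minimum is 11 kPa via 7–4–1–10–3.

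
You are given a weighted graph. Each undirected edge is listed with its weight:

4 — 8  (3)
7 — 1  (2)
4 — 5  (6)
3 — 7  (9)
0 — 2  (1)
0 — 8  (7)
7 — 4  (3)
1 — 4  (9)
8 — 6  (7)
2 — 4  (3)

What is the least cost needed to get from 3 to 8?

Compare a few routes:
3 - 7 - 4 - 8: 9+3+3 = 15
3 - 7 - 1 - 4 - 8: 9+2+9+3 = 23
The minimum is 15 via 3 - 7 - 4 - 8.

15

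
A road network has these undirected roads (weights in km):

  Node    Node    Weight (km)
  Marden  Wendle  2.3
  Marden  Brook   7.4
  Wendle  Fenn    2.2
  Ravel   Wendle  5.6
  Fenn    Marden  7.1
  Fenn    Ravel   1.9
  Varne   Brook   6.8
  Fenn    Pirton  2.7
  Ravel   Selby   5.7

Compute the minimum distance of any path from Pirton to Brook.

14.6 km

Compare a few routes:
Pirton - Fenn - Marden - Brook: 2.7+7.1+7.4 = 17.2
Pirton - Fenn - Ravel - Wendle - Marden - Brook: 2.7+1.9+5.6+2.3+7.4 = 19.9
Pirton - Fenn - Wendle - Marden - Brook: 2.7+2.2+2.3+7.4 = 14.6
Cheapest is Pirton - Fenn - Wendle - Marden - Brook at 14.6 km.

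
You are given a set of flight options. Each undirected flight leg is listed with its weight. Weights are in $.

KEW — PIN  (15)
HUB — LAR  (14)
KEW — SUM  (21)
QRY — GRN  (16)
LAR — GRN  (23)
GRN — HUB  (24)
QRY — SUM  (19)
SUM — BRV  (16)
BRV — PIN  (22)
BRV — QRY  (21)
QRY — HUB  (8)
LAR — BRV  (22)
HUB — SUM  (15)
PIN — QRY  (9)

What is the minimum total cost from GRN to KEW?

$40

Shortest distances from GRN:
GRN: 0
QRY: 16  (via GRN)
LAR: 23  (via GRN)
HUB: 24  (via GRN)
PIN: 25  (via QRY)
SUM: 35  (via QRY)
BRV: 37  (via QRY)
KEW: 40  (via PIN)
Shortest route: GRN → QRY → PIN → KEW = $40.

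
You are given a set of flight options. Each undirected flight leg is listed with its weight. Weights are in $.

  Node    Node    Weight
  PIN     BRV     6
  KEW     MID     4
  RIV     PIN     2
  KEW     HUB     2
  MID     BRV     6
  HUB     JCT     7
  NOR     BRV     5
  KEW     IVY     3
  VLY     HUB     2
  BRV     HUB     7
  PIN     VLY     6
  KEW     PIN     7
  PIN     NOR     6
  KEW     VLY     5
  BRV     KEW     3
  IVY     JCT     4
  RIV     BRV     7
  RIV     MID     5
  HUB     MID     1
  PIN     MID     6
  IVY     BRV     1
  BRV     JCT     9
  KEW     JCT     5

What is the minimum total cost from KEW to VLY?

$4

Candidate routes:
KEW - VLY: 5 = 5
KEW - HUB - VLY: 2+2 = 4
The minimum is $4 via KEW - HUB - VLY.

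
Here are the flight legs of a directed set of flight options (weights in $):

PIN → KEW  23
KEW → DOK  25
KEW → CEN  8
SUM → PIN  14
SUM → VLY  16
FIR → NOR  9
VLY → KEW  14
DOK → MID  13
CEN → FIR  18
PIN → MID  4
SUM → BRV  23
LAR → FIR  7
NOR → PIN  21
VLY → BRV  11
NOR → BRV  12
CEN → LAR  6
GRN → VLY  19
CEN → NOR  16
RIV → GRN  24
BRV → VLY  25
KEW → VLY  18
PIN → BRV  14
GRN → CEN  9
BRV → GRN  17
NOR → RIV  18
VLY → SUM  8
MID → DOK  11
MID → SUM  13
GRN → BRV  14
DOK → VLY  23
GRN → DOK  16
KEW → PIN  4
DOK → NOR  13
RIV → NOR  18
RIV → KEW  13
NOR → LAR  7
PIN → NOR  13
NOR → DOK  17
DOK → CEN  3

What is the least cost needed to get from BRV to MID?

Shortest distances from BRV:
BRV: 0
GRN: 17  (via BRV)
VLY: 25  (via BRV)
CEN: 26  (via GRN)
LAR: 32  (via CEN)
DOK: 33  (via GRN)
SUM: 33  (via VLY)
KEW: 39  (via VLY)
FIR: 39  (via LAR)
NOR: 42  (via CEN)
PIN: 43  (via KEW)
MID: 46  (via DOK)
Shortest route: BRV–GRN–DOK–MID = $46.

$46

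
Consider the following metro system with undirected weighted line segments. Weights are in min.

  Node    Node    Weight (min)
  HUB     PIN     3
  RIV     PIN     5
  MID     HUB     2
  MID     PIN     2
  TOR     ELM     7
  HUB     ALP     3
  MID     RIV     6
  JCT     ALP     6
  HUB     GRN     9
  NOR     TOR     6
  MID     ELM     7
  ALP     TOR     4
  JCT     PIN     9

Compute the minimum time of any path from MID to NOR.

Enumerating some paths:
MID–ELM–TOR–NOR: 7+7+6 = 20
MID–HUB–ALP–TOR–NOR: 2+3+4+6 = 15
MID–PIN–HUB–ALP–TOR–NOR: 2+3+3+4+6 = 18
The minimum is 15 min via MID–HUB–ALP–TOR–NOR.

15 min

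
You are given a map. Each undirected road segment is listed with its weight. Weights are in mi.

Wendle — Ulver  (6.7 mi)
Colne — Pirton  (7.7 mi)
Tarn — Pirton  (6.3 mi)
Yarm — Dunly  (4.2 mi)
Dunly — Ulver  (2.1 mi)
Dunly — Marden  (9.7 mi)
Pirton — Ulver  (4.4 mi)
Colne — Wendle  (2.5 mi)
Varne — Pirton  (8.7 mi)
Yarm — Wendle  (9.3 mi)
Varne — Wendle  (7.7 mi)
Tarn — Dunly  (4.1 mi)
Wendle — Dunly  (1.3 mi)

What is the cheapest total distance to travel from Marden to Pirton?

16.2 mi

Running Dijkstra from Marden:
Marden: 0
Dunly: 9.7  (via Marden)
Wendle: 11  (via Dunly)
Ulver: 11.8  (via Dunly)
Colne: 13.5  (via Wendle)
Tarn: 13.8  (via Dunly)
Yarm: 13.9  (via Dunly)
Pirton: 16.2  (via Ulver)
Shortest route: Marden → Dunly → Ulver → Pirton = 16.2 mi.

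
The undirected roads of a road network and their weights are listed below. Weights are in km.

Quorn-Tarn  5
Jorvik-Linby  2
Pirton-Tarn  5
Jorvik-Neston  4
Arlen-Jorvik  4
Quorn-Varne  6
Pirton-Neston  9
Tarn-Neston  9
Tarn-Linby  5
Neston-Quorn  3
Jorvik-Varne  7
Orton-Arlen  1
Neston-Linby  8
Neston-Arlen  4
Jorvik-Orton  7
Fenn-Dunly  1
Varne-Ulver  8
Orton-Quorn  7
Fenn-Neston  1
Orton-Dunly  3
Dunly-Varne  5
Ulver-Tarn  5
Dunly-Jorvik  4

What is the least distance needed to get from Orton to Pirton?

14 km

Candidate routes:
Orton → Quorn → Tarn → Pirton: 7+5+5 = 17
Orton → Arlen → Neston → Pirton: 1+4+9 = 14
Cheapest is Orton → Arlen → Neston → Pirton at 14 km.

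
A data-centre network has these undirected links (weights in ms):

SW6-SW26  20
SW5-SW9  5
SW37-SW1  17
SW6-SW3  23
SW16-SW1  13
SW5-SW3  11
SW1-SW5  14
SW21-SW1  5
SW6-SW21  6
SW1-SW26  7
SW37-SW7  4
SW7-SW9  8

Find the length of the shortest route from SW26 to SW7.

Candidate routes:
SW26–SW6–SW21–SW1–SW5–SW9–SW7: 20+6+5+14+5+8 = 58
SW26–SW1–SW5–SW9–SW7: 7+14+5+8 = 34
SW26–SW6–SW21–SW1–SW37–SW7: 20+6+5+17+4 = 52
SW26–SW1–SW37–SW7: 7+17+4 = 28
Cheapest is SW26–SW1–SW37–SW7 at 28 ms.

28 ms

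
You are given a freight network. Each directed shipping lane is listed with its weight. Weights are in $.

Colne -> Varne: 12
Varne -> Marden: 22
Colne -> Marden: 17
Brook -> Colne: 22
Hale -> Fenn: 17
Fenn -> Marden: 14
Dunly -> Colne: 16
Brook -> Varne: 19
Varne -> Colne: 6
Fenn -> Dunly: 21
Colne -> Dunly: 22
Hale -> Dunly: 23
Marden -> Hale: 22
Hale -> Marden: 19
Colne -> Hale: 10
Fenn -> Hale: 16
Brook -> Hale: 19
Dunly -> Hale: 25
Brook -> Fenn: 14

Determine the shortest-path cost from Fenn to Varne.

$49

Settle nodes by increasing distance from Fenn:
Fenn: 0
Marden: 14  (via Fenn)
Hale: 16  (via Fenn)
Dunly: 21  (via Fenn)
Colne: 37  (via Dunly)
Varne: 49  (via Colne)
Shortest route: Fenn–Dunly–Colne–Varne = $49.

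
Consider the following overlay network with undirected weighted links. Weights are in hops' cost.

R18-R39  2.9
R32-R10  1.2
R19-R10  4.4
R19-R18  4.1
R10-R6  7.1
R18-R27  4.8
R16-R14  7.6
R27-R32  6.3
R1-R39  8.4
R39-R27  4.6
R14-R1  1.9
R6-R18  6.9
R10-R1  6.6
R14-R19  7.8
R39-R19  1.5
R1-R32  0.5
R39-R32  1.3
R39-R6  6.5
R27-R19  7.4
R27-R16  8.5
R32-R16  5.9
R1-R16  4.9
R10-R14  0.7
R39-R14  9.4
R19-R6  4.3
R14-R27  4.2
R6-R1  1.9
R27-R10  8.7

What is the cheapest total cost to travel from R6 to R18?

6.6 hops' cost

Compare a few routes:
R6 - R19 - R18: 4.3+4.1 = 8.4
R6 - R1 - R32 - R39 - R18: 1.9+0.5+1.3+2.9 = 6.6
R6 - R19 - R39 - R18: 4.3+1.5+2.9 = 8.7
R6 - R18: 6.9 = 6.9
The minimum is 6.6 hops' cost via R6 - R1 - R32 - R39 - R18.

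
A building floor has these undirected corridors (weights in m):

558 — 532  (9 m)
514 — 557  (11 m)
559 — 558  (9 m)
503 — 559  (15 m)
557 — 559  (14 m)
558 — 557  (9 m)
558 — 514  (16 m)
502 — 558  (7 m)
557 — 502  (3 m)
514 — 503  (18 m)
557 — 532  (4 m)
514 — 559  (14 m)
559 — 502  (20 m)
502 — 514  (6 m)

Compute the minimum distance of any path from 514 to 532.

Compare a few routes:
514 - 557 - 532: 11+4 = 15
514 - 502 - 557 - 532: 6+3+4 = 13
The minimum is 13 m via 514 - 502 - 557 - 532.

13 m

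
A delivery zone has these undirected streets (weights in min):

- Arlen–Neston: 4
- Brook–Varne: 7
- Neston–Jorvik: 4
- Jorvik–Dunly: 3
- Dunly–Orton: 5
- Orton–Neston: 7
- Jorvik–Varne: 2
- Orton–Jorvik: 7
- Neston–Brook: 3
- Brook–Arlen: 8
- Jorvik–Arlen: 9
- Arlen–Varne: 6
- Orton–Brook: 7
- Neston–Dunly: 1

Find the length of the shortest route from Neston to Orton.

Shortest distances from Neston:
Neston: 0
Dunly: 1  (via Neston)
Brook: 3  (via Neston)
Jorvik: 4  (via Neston)
Arlen: 4  (via Neston)
Varne: 6  (via Jorvik)
Orton: 6  (via Dunly)
Shortest route: Neston–Dunly–Orton = 6 min.

6 min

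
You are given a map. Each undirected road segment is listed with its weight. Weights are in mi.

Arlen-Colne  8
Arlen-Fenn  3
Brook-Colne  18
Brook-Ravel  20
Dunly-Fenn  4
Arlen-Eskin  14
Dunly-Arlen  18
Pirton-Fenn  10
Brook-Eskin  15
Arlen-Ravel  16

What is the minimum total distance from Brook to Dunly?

Candidate routes:
Brook - Eskin - Arlen - Fenn - Dunly: 15+14+3+4 = 36
Brook - Colne - Arlen - Fenn - Dunly: 18+8+3+4 = 33
Cheapest is Brook - Colne - Arlen - Fenn - Dunly at 33 mi.

33 mi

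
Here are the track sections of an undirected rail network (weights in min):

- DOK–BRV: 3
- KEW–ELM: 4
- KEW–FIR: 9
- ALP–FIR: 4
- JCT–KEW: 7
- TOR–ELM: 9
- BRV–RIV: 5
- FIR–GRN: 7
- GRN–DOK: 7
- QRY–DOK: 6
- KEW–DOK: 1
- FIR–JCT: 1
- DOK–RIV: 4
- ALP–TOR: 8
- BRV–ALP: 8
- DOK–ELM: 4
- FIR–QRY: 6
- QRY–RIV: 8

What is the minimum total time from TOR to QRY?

Shortest distances from TOR:
TOR: 0
ALP: 8  (via TOR)
ELM: 9  (via TOR)
FIR: 12  (via ALP)
DOK: 13  (via ELM)
KEW: 13  (via ELM)
JCT: 13  (via FIR)
BRV: 16  (via ALP)
RIV: 17  (via DOK)
QRY: 18  (via FIR)
Shortest route: TOR → ALP → FIR → QRY = 18 min.

18 min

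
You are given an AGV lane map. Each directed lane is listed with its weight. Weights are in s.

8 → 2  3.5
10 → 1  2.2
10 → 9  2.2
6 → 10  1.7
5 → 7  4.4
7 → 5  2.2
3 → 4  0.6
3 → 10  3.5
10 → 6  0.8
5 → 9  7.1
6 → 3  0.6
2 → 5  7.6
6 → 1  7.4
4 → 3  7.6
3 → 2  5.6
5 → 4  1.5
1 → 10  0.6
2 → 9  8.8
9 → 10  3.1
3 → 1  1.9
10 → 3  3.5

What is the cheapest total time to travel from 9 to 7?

22.1 s

Enumerating some paths:
9 → 10 → 6 → 3 → 2 → 5 → 7: 3.1+0.8+0.6+5.6+7.6+4.4 = 22.1
9 → 10 → 3 → 2 → 5 → 7: 3.1+3.5+5.6+7.6+4.4 = 24.2
The minimum is 22.1 s via 9 → 10 → 6 → 3 → 2 → 5 → 7.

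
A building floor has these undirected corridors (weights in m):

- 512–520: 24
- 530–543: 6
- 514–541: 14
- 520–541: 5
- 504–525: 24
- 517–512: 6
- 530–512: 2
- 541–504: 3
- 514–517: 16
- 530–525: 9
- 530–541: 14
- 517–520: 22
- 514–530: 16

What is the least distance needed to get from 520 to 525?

Enumerating some paths:
520 - 512 - 530 - 525: 24+2+9 = 35
520 - 541 - 504 - 525: 5+3+24 = 32
520 - 541 - 530 - 525: 5+14+9 = 28
The minimum is 28 m via 520 - 541 - 530 - 525.

28 m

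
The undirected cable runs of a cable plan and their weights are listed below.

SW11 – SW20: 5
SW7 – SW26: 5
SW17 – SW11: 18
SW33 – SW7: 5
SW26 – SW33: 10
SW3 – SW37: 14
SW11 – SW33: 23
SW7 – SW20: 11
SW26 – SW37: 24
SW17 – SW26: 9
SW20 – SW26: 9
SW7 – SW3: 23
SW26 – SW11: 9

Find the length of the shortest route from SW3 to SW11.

Enumerating some paths:
SW3 → SW7 → SW20 → SW11: 23+11+5 = 39
SW3 → SW7 → SW26 → SW11: 23+5+9 = 37
SW3 → SW7 → SW26 → SW20 → SW11: 23+5+9+5 = 42
Cheapest is SW3 → SW7 → SW26 → SW11 at 37.

37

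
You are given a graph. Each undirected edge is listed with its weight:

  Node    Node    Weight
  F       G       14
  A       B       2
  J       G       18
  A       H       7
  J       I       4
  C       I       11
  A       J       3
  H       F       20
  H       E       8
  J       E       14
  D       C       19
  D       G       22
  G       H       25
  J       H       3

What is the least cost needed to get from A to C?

Compare a few routes:
A → H → J → I → C: 7+3+4+11 = 25
A → J → I → C: 3+4+11 = 18
The minimum is 18 via A → J → I → C.

18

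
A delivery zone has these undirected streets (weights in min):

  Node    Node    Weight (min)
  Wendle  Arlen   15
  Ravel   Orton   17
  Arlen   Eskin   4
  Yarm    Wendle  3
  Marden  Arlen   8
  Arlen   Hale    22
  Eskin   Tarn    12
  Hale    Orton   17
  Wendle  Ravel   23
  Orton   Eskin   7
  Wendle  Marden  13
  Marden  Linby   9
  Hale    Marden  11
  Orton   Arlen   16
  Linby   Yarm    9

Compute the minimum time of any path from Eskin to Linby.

21 min

Enumerating some paths:
Eskin–Arlen–Marden–Wendle–Yarm–Linby: 4+8+13+3+9 = 37
Eskin–Arlen–Wendle–Yarm–Linby: 4+15+3+9 = 31
Eskin–Arlen–Marden–Linby: 4+8+9 = 21
The minimum is 21 min via Eskin–Arlen–Marden–Linby.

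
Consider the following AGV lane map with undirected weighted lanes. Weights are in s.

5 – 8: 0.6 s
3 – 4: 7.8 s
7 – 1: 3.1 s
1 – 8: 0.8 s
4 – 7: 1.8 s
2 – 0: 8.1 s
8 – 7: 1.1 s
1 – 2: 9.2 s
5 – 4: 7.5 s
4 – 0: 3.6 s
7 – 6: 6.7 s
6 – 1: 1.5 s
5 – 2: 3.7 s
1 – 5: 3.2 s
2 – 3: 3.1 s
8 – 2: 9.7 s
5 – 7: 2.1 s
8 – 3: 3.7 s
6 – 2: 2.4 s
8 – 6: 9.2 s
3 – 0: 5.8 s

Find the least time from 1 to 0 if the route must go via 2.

Best 1 to 2: 1 → 6 → 2 costing 3.9
Best 2 to 0: 2 → 0 costing 8.1
Total via 2: 3.9 + 8.1 = 12 s.

12 s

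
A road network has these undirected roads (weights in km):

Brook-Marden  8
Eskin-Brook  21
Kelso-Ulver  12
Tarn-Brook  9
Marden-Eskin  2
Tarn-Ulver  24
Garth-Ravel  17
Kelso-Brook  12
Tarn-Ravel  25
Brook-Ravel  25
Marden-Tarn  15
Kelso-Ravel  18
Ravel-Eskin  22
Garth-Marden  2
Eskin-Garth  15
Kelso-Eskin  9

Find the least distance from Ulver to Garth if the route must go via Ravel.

47 km

Shortest Ulver→Ravel: Ulver → Kelso → Ravel = 30
Best Ravel to Garth: Ravel → Garth costing 17
Total via Ravel: 30 + 17 = 47 km.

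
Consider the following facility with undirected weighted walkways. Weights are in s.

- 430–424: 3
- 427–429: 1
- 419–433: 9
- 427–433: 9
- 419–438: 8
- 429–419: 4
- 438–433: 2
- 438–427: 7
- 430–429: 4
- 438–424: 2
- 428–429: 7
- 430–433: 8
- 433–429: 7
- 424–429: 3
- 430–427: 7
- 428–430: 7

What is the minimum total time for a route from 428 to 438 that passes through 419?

Shortest 428→419: 428 → 429 → 419 = 11
Best 419 to 438: 419 → 438 costing 8
Total via 419: 11 + 8 = 19 s.

19 s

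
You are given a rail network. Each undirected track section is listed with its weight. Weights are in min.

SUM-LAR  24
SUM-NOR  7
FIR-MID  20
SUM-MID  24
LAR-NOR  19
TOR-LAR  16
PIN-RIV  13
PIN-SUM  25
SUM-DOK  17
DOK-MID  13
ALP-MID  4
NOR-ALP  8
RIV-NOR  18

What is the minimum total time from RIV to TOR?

Shortest distances from RIV:
RIV: 0
PIN: 13  (via RIV)
NOR: 18  (via RIV)
SUM: 25  (via NOR)
ALP: 26  (via NOR)
MID: 30  (via ALP)
LAR: 37  (via NOR)
DOK: 42  (via SUM)
FIR: 50  (via MID)
TOR: 53  (via LAR)
Shortest route: RIV–NOR–LAR–TOR = 53 min.

53 min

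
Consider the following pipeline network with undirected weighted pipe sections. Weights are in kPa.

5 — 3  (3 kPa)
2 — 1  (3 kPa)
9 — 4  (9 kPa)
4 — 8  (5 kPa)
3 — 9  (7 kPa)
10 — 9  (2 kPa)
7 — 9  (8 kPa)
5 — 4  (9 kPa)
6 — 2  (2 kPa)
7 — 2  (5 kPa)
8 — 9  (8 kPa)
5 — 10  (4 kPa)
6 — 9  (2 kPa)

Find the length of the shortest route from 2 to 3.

11 kPa

Enumerating some paths:
2 - 6 - 9 - 3: 2+2+7 = 11
2 - 6 - 9 - 10 - 5 - 3: 2+2+2+4+3 = 13
The minimum is 11 kPa via 2 - 6 - 9 - 3.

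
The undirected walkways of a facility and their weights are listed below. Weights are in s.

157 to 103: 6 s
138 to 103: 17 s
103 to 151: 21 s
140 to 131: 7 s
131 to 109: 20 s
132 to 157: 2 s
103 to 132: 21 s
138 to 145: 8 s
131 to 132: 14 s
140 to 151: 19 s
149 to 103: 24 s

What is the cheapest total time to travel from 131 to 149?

46 s

Compare a few routes:
131–132–157–103–149: 14+2+6+24 = 46
131–132–103–149: 14+21+24 = 59
131–140–151–103–149: 7+19+21+24 = 71
The minimum is 46 s via 131–132–157–103–149.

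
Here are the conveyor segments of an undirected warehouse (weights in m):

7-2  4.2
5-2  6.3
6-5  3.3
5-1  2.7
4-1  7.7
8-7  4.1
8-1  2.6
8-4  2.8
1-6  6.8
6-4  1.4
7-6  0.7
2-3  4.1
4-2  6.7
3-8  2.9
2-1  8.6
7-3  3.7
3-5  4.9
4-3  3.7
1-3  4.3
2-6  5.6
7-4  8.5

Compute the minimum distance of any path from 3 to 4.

Settle nodes by increasing distance from 3:
3: 0
8: 2.9  (via 3)
4: 3.7  (via 3)
Shortest route: 3–4 = 3.7 m.

3.7 m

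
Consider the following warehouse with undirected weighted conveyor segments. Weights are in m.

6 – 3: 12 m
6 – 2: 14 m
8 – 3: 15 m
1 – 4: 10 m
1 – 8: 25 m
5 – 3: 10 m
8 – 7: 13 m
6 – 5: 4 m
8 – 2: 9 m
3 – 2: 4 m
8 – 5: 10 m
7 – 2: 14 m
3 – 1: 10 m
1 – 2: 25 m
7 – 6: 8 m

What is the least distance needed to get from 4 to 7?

Candidate routes:
4–1–3–6–7: 10+10+12+8 = 40
4–1–3–2–7: 10+10+4+14 = 38
The minimum is 38 m via 4–1–3–2–7.

38 m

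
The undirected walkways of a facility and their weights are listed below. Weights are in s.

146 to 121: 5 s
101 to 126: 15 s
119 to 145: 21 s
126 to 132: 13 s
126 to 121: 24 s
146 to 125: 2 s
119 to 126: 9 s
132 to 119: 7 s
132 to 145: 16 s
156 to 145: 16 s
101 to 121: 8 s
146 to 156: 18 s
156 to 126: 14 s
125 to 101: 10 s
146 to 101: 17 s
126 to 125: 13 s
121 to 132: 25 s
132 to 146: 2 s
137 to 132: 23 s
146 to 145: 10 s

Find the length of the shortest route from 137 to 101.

Candidate routes:
137 - 132 - 146 - 125 - 101: 23+2+2+10 = 37
137 - 132 - 146 - 121 - 101: 23+2+5+8 = 38
The minimum is 37 s via 137 - 132 - 146 - 125 - 101.

37 s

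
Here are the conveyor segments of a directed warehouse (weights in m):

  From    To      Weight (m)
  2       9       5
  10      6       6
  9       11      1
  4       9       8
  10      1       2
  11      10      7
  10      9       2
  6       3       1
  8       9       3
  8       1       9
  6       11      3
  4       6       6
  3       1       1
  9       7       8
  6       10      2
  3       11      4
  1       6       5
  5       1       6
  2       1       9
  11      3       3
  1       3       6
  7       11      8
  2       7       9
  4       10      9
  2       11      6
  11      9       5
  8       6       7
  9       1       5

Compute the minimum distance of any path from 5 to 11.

Candidate routes:
5 → 1 → 6 → 10 → 9 → 11: 6+5+2+2+1 = 16
5 → 1 → 3 → 11: 6+6+4 = 16
5 → 1 → 6 → 11: 6+5+3 = 14
5 → 1 → 6 → 3 → 11: 6+5+1+4 = 16
The minimum is 14 m via 5 → 1 → 6 → 11.

14 m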